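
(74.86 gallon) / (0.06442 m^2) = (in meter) 4.399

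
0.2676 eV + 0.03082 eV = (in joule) 4.781e-20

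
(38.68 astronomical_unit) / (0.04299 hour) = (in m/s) 3.739e+10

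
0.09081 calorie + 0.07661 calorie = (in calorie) 0.1674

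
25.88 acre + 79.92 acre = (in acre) 105.8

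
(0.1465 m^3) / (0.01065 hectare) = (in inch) 0.05416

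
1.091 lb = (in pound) 1.091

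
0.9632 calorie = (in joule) 4.03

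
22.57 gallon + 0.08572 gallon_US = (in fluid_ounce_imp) 3018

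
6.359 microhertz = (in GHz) 6.359e-15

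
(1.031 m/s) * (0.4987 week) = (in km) 311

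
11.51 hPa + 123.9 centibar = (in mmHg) 938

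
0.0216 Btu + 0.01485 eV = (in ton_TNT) 5.447e-09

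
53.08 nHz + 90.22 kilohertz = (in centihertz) 9.022e+06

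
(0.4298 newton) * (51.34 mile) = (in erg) 3.551e+11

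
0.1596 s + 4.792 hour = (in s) 1.725e+04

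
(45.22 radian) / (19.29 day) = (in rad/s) 2.713e-05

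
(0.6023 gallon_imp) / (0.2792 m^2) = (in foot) 0.03218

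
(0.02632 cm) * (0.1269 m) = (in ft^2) 0.0003595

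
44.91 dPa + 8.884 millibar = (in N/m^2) 892.9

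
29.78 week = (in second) 1.801e+07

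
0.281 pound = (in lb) 0.281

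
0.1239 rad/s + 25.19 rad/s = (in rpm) 241.7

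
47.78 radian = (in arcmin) 1.643e+05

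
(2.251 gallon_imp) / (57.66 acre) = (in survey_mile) 2.725e-11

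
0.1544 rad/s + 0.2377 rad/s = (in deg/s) 22.47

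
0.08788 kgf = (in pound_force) 0.1937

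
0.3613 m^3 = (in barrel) 2.273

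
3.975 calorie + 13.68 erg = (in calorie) 3.975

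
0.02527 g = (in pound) 5.571e-05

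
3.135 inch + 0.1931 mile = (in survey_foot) 1020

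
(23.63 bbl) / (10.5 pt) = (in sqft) 1.092e+04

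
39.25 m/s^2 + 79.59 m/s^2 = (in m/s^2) 118.8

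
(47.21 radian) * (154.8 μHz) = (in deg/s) 0.4187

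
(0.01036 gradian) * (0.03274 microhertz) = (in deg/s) 3.053e-10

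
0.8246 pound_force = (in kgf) 0.374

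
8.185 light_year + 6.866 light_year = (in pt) 4.036e+20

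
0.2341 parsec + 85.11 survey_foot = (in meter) 7.224e+15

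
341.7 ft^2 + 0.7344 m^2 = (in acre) 0.008026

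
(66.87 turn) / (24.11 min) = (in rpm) 2.774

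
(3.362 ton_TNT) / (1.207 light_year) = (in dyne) 0.1232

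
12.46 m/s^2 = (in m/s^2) 12.46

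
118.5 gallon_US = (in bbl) 2.821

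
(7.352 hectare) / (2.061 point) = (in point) 2.866e+11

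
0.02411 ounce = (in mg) 683.5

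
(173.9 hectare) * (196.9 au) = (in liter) 5.122e+22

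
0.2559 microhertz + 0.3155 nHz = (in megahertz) 2.562e-13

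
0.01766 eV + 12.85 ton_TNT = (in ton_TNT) 12.85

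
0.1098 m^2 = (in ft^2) 1.182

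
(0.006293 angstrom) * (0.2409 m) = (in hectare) 1.516e-17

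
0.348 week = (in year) 0.006674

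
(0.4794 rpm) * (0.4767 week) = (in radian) 1.447e+04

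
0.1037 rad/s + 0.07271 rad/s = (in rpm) 1.685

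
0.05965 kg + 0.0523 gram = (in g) 59.7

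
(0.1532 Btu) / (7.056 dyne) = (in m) 2.291e+06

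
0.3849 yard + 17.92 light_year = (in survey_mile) 1.053e+14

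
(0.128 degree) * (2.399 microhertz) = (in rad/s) 5.359e-09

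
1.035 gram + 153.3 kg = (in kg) 153.3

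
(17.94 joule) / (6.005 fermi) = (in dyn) 2.988e+20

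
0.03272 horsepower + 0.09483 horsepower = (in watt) 95.11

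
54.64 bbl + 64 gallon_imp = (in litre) 8978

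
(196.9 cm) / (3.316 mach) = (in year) 5.53e-11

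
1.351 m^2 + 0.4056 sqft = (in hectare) 0.0001389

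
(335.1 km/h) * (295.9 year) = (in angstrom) 8.686e+21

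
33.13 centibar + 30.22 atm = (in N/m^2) 3.095e+06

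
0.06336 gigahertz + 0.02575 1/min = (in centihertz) 6.336e+09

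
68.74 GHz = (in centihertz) 6.874e+12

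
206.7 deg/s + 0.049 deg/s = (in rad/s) 3.608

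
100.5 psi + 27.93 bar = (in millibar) 3.486e+04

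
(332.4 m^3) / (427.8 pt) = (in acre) 0.5443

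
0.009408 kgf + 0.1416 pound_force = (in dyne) 7.221e+04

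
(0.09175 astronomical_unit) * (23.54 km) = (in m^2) 3.231e+14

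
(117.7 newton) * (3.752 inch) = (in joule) 11.22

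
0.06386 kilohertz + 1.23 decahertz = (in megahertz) 7.616e-05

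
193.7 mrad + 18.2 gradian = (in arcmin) 1649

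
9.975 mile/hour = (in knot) 8.668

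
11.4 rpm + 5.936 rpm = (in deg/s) 104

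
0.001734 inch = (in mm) 0.04404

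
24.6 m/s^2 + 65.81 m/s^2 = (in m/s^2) 90.41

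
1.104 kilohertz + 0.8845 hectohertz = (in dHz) 1.192e+04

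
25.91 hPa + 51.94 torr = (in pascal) 9516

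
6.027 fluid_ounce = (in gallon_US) 0.04709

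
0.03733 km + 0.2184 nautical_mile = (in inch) 1.739e+04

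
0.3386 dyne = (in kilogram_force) 3.453e-07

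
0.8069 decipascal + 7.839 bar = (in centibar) 783.9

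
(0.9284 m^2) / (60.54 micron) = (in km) 15.34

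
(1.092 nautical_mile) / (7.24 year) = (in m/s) 8.858e-06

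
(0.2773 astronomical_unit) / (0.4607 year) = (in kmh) 1.028e+04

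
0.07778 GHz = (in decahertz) 7.778e+06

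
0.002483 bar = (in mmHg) 1.862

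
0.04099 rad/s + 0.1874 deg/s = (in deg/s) 2.536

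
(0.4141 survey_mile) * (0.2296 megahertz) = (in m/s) 1.53e+08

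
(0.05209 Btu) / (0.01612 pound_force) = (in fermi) 7.664e+17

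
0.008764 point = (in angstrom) 3.092e+04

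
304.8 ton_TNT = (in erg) 1.275e+19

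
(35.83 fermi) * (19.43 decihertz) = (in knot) 1.353e-13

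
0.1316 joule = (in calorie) 0.03145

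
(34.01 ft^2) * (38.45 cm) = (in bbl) 7.641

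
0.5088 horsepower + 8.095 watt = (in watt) 387.5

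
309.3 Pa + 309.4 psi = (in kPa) 2134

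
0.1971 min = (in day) 0.0001369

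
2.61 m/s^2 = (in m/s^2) 2.61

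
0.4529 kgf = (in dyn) 4.441e+05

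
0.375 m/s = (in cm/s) 37.5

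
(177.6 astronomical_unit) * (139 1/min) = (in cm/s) 6.155e+15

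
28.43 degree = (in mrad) 496.2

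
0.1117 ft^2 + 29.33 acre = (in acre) 29.33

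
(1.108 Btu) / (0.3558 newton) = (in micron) 3.286e+09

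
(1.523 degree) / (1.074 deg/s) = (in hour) 0.0003939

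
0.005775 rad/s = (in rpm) 0.05515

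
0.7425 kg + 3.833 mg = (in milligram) 7.425e+05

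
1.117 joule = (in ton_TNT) 2.67e-10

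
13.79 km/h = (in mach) 0.01125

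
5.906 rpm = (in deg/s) 35.44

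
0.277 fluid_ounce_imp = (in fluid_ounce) 0.2661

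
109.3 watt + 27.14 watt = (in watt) 136.4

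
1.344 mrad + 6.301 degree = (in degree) 6.378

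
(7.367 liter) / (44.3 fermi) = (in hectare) 1.663e+07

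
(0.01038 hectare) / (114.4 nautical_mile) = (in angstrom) 4.899e+06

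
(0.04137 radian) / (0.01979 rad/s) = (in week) 3.456e-06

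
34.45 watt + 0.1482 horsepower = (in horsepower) 0.1944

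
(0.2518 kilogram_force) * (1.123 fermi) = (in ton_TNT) 6.628e-25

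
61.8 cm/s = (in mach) 0.001815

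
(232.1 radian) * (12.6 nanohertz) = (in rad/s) 2.924e-06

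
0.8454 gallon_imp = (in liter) 3.843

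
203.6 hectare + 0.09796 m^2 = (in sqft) 2.192e+07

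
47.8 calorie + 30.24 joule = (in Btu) 0.2182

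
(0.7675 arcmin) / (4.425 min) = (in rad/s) 8.409e-07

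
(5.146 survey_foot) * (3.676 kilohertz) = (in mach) 16.93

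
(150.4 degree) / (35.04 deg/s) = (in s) 4.292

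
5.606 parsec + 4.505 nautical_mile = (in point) 4.903e+20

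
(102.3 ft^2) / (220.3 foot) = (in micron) 1.415e+05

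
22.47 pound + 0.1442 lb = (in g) 1.026e+04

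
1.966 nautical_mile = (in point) 1.032e+07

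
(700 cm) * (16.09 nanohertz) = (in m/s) 1.126e-07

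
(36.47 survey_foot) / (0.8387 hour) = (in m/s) 0.003682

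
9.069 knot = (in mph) 10.44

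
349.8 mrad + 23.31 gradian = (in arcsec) 1.477e+05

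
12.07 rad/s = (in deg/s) 691.6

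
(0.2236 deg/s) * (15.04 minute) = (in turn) 0.5605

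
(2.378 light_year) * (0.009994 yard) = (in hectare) 2.056e+10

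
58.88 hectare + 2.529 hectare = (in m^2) 6.141e+05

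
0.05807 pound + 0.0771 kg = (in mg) 1.034e+05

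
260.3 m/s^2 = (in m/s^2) 260.3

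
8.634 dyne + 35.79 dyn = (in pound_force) 9.987e-05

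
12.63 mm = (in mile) 7.848e-06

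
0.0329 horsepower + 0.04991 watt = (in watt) 24.58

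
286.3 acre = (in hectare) 115.9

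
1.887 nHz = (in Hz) 1.887e-09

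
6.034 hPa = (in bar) 0.006034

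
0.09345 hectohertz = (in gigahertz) 9.345e-09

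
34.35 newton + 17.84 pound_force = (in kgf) 11.59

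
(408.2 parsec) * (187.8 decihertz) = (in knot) 4.598e+20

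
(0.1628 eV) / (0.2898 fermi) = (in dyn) 9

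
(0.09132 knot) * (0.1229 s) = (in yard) 0.006314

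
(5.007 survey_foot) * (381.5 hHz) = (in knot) 1.132e+05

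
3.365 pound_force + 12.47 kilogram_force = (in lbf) 30.86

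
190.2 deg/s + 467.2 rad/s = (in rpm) 4493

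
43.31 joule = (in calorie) 10.35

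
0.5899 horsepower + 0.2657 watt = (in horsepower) 0.5903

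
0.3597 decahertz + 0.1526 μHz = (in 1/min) 215.8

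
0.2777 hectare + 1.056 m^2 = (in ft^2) 2.99e+04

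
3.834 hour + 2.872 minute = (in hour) 3.882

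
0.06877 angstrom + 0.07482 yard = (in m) 0.06842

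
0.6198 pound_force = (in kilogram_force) 0.2811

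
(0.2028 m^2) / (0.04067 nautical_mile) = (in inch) 0.106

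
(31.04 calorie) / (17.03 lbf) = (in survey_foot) 5.625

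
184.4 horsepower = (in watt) 1.375e+05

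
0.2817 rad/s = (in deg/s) 16.14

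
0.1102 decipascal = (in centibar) 1.102e-05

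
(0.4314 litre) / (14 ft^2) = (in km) 3.317e-07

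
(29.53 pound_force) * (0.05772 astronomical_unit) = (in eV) 7.079e+30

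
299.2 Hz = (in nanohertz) 2.992e+11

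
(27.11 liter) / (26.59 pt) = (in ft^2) 31.11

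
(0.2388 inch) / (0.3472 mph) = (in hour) 1.086e-05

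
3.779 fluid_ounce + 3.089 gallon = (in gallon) 3.119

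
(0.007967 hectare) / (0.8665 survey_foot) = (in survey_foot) 989.7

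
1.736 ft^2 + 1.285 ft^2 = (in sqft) 3.021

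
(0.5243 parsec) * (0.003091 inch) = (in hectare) 1.27e+08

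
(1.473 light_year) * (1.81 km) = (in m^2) 2.522e+19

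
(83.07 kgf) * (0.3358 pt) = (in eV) 6.023e+17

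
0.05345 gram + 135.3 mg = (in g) 0.1888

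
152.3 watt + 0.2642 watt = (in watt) 152.6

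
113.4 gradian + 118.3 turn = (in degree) 4.269e+04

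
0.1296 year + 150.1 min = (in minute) 6.827e+04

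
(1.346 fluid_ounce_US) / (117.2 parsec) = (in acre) 2.72e-27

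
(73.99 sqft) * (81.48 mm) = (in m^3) 0.5601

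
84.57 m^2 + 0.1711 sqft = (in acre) 0.0209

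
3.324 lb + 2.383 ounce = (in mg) 1.575e+06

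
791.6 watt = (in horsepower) 1.062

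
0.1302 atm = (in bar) 0.1319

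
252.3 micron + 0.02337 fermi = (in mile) 1.568e-07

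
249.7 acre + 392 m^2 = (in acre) 249.8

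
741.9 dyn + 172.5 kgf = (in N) 1692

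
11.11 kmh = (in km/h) 11.11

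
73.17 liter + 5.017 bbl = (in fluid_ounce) 2.945e+04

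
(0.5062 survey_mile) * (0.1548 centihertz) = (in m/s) 1.261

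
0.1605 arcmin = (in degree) 0.002675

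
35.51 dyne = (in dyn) 35.51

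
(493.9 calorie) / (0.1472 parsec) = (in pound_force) 1.023e-13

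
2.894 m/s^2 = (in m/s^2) 2.894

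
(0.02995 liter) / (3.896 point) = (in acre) 5.385e-06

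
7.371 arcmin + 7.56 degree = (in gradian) 8.537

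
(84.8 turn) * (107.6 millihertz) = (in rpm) 547.5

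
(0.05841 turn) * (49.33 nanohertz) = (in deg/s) 1.037e-06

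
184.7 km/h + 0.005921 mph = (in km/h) 184.7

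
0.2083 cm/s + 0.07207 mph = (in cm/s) 3.43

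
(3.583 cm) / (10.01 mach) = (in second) 1.051e-05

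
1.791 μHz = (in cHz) 0.0001791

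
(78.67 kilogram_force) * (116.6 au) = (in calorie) 3.216e+15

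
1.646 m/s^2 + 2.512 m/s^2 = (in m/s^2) 4.158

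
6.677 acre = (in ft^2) 2.909e+05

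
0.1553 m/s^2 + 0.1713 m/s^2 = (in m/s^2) 0.3266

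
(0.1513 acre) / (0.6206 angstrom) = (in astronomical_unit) 65.95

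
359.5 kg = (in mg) 3.595e+08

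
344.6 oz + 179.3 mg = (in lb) 21.54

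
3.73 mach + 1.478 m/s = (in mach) 3.734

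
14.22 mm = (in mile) 8.836e-06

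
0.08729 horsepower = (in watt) 65.09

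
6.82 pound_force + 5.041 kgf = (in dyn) 7.977e+06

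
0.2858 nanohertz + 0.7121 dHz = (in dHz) 0.7121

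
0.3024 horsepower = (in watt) 225.5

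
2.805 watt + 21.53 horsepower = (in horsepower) 21.53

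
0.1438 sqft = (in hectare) 1.336e-06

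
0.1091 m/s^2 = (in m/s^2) 0.1091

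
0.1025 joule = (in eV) 6.398e+17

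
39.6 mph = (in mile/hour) 39.6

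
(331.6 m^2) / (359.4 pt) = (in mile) 1.625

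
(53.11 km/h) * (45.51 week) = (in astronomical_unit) 0.002714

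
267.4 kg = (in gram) 2.674e+05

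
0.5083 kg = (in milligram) 5.083e+05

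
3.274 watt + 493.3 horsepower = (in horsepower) 493.3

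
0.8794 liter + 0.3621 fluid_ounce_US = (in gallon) 0.2351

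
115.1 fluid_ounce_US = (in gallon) 0.8992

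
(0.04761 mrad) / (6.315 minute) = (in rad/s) 1.257e-07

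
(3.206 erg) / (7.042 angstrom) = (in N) 455.3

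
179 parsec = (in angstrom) 5.523e+28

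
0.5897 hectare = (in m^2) 5897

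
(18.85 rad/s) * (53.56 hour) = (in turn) 5.785e+05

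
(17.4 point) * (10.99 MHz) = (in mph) 1.509e+05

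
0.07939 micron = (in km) 7.939e-11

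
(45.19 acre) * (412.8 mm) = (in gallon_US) 1.994e+07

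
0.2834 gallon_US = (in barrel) 0.006748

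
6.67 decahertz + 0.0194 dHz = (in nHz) 6.67e+10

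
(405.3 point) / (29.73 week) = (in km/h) 2.863e-08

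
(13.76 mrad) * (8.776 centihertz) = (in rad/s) 0.001208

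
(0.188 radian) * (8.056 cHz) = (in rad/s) 0.01515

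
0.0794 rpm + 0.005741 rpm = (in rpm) 0.08514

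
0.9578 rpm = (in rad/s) 0.1003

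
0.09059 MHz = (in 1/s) 9.059e+04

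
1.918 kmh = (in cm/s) 53.28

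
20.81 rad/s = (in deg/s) 1192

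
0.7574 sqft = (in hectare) 7.036e-06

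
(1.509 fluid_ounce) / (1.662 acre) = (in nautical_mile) 3.583e-12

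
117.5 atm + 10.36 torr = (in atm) 117.5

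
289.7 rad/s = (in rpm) 2766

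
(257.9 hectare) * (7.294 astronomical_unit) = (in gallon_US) 7.434e+20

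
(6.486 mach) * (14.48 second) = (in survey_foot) 1.049e+05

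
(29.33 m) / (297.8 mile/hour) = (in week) 3.643e-07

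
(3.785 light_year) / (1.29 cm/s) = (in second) 2.776e+18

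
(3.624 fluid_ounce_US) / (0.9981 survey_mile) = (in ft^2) 7.182e-07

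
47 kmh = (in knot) 25.38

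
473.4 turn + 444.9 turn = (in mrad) 5.77e+06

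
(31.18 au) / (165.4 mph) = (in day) 7.301e+05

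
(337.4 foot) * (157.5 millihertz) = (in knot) 31.48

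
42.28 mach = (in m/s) 1.44e+04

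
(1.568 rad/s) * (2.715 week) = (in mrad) 2.575e+09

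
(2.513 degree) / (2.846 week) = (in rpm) 2.433e-07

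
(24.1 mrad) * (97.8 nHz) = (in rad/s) 2.357e-09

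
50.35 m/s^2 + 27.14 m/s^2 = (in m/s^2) 77.49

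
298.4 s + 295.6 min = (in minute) 300.6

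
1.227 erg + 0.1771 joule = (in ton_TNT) 4.233e-11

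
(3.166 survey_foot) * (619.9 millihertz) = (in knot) 1.163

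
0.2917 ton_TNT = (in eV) 7.618e+27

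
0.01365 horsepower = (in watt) 10.18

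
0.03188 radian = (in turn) 0.005074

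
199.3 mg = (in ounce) 0.00703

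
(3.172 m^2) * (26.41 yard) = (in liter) 7.66e+04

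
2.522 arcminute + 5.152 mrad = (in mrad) 5.886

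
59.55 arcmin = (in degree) 0.9925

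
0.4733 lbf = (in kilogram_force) 0.2147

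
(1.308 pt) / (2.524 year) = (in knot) 1.127e-11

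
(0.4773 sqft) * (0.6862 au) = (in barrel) 2.863e+10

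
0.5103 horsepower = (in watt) 380.5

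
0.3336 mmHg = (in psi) 0.006451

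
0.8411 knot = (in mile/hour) 0.9679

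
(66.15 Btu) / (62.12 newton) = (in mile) 0.6981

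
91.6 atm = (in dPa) 9.281e+07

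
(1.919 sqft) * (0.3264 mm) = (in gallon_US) 0.01537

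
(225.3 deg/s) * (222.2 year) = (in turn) 4.385e+09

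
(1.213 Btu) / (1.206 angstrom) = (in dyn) 1.061e+18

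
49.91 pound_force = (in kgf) 22.64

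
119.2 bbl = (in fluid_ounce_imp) 6.67e+05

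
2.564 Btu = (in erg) 2.705e+10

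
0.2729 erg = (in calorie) 6.522e-09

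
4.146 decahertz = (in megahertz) 4.146e-05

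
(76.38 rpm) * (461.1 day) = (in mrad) 3.187e+11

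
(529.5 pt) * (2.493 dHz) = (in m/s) 0.04657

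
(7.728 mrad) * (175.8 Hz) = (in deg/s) 77.84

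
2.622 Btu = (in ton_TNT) 6.612e-07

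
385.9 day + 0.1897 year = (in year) 1.247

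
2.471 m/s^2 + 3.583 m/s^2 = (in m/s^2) 6.054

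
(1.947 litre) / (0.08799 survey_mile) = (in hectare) 1.375e-09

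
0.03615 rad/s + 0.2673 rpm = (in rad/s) 0.06414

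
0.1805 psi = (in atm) 0.01228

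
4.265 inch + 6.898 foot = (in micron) 2.211e+06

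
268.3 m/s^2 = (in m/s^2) 268.3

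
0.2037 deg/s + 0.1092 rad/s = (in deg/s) 6.46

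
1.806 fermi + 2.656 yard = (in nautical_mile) 0.001311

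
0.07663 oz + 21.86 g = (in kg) 0.02403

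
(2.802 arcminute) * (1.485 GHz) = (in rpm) 1.156e+07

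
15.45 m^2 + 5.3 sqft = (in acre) 0.003939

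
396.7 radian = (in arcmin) 1.364e+06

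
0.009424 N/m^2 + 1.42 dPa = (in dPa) 1.514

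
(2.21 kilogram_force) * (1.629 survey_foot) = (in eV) 6.716e+19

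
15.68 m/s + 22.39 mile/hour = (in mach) 0.07545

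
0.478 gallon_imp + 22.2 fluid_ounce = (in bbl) 0.0178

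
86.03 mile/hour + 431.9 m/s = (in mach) 1.381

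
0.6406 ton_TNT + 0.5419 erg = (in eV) 1.673e+28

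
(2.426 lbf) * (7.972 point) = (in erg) 3.035e+05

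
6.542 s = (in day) 7.572e-05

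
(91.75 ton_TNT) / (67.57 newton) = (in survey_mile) 3.53e+06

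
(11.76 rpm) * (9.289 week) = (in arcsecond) 1.427e+12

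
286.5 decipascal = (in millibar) 0.2865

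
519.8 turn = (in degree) 1.871e+05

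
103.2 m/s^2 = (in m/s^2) 103.2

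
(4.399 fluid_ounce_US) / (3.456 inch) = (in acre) 3.662e-07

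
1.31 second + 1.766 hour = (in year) 0.0002016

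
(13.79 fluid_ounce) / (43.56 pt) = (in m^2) 0.02654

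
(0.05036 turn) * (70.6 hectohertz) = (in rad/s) 2234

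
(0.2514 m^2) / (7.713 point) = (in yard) 101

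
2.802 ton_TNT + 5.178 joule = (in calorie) 2.802e+09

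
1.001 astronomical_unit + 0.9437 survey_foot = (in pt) 4.245e+14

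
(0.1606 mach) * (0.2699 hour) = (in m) 5.313e+04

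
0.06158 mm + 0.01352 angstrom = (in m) 6.158e-05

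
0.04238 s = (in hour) 1.177e-05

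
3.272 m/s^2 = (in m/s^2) 3.272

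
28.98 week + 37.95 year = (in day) 1.405e+04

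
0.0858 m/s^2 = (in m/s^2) 0.0858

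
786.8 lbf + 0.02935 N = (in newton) 3500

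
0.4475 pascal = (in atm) 4.416e-06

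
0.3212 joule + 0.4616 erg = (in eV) 2.005e+18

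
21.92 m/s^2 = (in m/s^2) 21.92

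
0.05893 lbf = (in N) 0.2621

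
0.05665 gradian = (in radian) 0.0008899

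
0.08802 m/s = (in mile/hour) 0.1969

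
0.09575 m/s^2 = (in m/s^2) 0.09575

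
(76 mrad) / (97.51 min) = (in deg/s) 0.0007443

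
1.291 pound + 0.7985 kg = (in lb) 3.051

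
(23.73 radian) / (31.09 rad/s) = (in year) 2.42e-08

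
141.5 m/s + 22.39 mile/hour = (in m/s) 151.5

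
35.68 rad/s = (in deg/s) 2044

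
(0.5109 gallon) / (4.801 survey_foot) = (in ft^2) 0.01423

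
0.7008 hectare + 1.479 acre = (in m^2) 1.299e+04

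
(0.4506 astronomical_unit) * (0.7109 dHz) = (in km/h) 1.725e+10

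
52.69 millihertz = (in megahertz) 5.269e-08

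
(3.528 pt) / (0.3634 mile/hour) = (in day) 8.867e-08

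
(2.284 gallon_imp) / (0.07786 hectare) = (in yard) 1.458e-05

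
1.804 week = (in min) 1.818e+04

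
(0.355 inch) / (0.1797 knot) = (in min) 0.001626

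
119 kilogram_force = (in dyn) 1.167e+08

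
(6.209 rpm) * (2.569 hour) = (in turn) 957.1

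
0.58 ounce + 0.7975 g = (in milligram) 1.724e+04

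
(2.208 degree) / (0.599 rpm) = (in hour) 0.0001707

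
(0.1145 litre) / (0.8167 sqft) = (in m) 0.001509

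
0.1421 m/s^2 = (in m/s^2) 0.1421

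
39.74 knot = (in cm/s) 2044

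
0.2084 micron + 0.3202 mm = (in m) 0.0003204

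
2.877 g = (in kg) 0.002877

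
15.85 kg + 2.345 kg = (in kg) 18.2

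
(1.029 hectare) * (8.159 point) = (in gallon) 7824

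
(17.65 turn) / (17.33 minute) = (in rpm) 1.018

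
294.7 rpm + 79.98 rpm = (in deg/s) 2248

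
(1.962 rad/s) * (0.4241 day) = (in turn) 1.144e+04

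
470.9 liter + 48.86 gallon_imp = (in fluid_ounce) 2.343e+04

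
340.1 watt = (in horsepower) 0.4561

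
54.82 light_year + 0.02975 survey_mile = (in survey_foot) 1.702e+18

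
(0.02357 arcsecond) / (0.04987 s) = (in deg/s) 0.0001313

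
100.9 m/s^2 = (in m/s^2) 100.9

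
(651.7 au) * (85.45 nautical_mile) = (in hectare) 1.543e+15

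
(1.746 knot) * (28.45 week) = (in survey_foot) 5.071e+07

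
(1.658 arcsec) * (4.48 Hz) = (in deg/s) 0.002063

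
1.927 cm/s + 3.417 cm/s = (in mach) 0.0001569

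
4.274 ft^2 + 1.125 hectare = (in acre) 2.78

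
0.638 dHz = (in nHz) 6.38e+07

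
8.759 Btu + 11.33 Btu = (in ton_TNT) 5.066e-06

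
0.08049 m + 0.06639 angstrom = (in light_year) 8.508e-18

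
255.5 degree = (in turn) 0.7097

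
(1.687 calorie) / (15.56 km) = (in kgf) 4.626e-05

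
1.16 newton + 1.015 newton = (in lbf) 0.489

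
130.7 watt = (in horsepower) 0.1753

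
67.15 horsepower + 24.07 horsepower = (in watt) 6.802e+04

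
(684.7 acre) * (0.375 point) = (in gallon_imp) 8.063e+04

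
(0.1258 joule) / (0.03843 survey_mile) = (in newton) 0.002034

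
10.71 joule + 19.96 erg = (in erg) 1.071e+08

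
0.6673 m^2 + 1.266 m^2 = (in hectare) 0.0001933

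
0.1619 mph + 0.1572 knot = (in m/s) 0.1532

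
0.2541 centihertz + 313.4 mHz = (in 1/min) 18.96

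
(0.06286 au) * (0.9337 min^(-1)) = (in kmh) 5.268e+08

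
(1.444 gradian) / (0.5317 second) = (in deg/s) 2.444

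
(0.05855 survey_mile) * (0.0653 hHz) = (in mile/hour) 1376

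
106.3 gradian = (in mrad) 1670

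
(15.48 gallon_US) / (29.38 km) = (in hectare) 1.994e-10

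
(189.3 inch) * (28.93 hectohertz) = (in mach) 40.85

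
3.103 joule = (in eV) 1.937e+19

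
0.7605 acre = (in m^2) 3078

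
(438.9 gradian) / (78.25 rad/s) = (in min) 0.001468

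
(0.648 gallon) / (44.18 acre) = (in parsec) 4.446e-25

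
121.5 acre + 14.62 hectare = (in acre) 157.6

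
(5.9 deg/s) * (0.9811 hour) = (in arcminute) 1.25e+06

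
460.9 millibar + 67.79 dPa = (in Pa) 4.61e+04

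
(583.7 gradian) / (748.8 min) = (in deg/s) 0.01169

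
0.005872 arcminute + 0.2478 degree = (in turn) 0.0006886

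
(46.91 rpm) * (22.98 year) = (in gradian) 2.266e+11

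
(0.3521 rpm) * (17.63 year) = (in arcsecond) 4.228e+12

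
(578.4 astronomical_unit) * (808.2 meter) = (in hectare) 6.993e+12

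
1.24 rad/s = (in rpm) 11.84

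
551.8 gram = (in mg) 5.518e+05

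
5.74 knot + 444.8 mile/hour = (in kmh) 726.5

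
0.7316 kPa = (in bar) 0.007316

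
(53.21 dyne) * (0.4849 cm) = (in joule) 2.58e-06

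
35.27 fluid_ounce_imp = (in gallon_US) 0.2647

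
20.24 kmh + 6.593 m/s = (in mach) 0.03587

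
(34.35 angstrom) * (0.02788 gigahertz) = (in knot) 0.1862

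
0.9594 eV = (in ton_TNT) 3.674e-29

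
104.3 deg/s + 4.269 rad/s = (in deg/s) 348.9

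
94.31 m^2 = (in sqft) 1015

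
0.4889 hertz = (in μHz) 4.889e+05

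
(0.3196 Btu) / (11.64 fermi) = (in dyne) 2.897e+21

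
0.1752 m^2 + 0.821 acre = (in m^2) 3323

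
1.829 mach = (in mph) 1393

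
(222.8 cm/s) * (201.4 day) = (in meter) 3.877e+07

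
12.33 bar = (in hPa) 1.233e+04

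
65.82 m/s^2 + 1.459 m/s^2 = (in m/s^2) 67.28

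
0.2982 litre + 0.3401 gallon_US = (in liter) 1.586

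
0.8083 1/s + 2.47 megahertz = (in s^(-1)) 2.47e+06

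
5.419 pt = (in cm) 0.1912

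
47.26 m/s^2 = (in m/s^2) 47.26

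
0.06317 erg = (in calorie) 1.51e-09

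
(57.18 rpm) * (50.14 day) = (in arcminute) 8.918e+10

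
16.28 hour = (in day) 0.6783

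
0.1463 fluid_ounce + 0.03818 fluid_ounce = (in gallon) 0.001441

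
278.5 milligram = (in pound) 0.000614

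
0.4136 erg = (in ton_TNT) 9.885e-18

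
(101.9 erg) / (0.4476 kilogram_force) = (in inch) 9.14e-05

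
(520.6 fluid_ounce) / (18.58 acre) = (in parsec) 6.636e-24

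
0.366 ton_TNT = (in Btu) 1.451e+06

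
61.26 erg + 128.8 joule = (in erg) 1.288e+09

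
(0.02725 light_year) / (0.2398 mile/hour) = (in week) 3.976e+09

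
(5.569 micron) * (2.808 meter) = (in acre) 3.864e-09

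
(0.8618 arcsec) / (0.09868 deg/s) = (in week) 4.011e-09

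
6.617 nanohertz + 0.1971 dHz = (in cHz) 1.971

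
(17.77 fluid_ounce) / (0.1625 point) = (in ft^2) 98.67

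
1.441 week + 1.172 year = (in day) 437.9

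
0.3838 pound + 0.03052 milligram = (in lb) 0.3838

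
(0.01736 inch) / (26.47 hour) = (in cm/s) 4.627e-07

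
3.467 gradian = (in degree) 3.12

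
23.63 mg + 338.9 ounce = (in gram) 9608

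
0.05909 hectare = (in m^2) 590.9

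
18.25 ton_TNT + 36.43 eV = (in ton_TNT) 18.25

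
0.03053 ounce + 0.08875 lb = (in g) 41.12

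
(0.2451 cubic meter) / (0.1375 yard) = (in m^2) 1.949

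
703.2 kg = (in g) 7.032e+05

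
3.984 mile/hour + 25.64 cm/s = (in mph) 4.558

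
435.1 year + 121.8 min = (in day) 1.588e+05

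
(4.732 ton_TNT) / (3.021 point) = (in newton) 1.858e+13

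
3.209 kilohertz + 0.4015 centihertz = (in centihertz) 3.209e+05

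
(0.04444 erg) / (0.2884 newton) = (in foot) 5.055e-08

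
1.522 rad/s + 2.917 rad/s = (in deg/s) 254.3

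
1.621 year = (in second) 5.112e+07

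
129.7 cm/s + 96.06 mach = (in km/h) 1.178e+05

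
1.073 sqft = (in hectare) 9.968e-06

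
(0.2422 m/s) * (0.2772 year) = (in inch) 8.336e+07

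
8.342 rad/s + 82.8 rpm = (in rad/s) 17.01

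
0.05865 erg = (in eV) 3.661e+10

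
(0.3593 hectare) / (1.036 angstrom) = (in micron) 3.468e+19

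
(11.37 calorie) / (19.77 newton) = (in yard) 2.632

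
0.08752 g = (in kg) 8.752e-05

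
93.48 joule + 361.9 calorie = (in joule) 1608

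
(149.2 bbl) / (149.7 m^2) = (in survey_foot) 0.5199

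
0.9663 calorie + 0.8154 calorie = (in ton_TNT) 1.782e-09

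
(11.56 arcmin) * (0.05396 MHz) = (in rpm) 1733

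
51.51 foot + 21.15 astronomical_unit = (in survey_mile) 1.966e+09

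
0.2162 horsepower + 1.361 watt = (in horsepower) 0.218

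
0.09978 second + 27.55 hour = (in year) 0.003145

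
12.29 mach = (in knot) 8134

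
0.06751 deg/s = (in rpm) 0.01125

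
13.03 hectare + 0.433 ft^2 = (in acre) 32.2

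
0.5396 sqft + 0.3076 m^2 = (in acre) 8.84e-05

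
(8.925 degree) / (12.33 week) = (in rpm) 1.995e-07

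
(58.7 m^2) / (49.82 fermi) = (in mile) 7.321e+11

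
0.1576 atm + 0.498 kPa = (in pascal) 1.647e+04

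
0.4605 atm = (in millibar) 466.6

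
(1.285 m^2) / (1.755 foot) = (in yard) 2.627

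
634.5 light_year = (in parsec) 194.5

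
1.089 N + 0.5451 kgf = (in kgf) 0.6561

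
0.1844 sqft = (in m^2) 0.01713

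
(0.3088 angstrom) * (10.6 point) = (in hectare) 1.155e-17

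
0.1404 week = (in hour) 23.59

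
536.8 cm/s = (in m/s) 5.368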